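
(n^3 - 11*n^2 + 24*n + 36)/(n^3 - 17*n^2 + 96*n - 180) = (n + 1)/(n - 5)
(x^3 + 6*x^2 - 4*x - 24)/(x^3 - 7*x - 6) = (x^2 + 4*x - 12)/(x^2 - 2*x - 3)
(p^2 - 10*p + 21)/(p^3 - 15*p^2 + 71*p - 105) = 1/(p - 5)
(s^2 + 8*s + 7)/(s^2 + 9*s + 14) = (s + 1)/(s + 2)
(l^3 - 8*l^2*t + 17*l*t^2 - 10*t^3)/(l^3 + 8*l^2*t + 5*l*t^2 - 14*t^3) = (l^2 - 7*l*t + 10*t^2)/(l^2 + 9*l*t + 14*t^2)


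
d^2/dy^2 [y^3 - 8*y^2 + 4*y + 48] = 6*y - 16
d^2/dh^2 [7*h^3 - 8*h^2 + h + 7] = 42*h - 16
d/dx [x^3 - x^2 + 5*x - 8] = 3*x^2 - 2*x + 5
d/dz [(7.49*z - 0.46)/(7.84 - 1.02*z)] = (59.417448*z - 456.698816)/(1.02*z - 7.84)^3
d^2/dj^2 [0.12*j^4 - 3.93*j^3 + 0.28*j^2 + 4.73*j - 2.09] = 1.44*j^2 - 23.58*j + 0.56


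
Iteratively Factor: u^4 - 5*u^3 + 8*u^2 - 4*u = (u - 1)*(u^3 - 4*u^2 + 4*u) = u*(u - 1)*(u^2 - 4*u + 4) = u*(u - 2)*(u - 1)*(u - 2)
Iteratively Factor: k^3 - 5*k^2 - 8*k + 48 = (k - 4)*(k^2 - k - 12) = (k - 4)^2*(k + 3)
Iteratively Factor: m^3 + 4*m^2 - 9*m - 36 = (m + 4)*(m^2 - 9) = (m + 3)*(m + 4)*(m - 3)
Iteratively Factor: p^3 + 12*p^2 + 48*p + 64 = (p + 4)*(p^2 + 8*p + 16) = (p + 4)^2*(p + 4)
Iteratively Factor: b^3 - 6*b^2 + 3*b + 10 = (b + 1)*(b^2 - 7*b + 10) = (b - 2)*(b + 1)*(b - 5)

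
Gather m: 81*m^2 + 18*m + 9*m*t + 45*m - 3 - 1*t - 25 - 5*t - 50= 81*m^2 + m*(9*t + 63) - 6*t - 78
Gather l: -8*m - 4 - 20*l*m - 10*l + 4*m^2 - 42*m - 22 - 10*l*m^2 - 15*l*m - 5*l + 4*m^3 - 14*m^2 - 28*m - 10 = l*(-10*m^2 - 35*m - 15) + 4*m^3 - 10*m^2 - 78*m - 36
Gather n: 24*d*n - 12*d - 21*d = 24*d*n - 33*d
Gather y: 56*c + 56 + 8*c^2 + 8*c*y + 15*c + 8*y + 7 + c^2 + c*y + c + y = 9*c^2 + 72*c + y*(9*c + 9) + 63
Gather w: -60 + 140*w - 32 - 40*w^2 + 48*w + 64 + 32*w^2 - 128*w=-8*w^2 + 60*w - 28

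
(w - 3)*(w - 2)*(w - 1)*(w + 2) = w^4 - 4*w^3 - w^2 + 16*w - 12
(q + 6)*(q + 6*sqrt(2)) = q^2 + 6*q + 6*sqrt(2)*q + 36*sqrt(2)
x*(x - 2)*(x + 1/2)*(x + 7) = x^4 + 11*x^3/2 - 23*x^2/2 - 7*x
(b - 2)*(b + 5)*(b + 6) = b^3 + 9*b^2 + 8*b - 60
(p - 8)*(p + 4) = p^2 - 4*p - 32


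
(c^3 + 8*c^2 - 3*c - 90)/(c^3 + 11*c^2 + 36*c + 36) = (c^2 + 2*c - 15)/(c^2 + 5*c + 6)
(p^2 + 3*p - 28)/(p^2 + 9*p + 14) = (p - 4)/(p + 2)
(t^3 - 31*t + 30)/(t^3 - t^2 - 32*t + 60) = (t - 1)/(t - 2)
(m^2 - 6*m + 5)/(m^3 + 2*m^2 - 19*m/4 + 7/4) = 4*(m - 5)/(4*m^2 + 12*m - 7)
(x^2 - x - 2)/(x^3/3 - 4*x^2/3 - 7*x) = 3*(-x^2 + x + 2)/(x*(-x^2 + 4*x + 21))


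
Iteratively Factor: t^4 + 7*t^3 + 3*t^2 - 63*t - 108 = (t + 4)*(t^3 + 3*t^2 - 9*t - 27) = (t + 3)*(t + 4)*(t^2 - 9) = (t - 3)*(t + 3)*(t + 4)*(t + 3)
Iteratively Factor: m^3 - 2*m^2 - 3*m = (m - 3)*(m^2 + m) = (m - 3)*(m + 1)*(m)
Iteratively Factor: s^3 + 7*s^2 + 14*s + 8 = (s + 1)*(s^2 + 6*s + 8) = (s + 1)*(s + 4)*(s + 2)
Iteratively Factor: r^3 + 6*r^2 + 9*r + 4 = (r + 1)*(r^2 + 5*r + 4) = (r + 1)*(r + 4)*(r + 1)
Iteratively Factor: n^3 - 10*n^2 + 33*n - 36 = (n - 3)*(n^2 - 7*n + 12) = (n - 4)*(n - 3)*(n - 3)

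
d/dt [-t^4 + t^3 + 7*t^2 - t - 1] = -4*t^3 + 3*t^2 + 14*t - 1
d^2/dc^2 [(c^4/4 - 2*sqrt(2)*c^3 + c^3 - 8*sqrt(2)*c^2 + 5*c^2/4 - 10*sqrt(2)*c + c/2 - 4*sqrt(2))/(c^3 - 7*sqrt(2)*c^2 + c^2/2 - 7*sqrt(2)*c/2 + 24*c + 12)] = (-139*c^6 - 14*sqrt(2)*c^6 - 1212*c^5 - 45*sqrt(2)*c^5 + 8730*c^4 + 7914*sqrt(2)*c^4 - 11921*sqrt(2)*c^3 - 13370*c^3 - 34272*sqrt(2)*c^2 - 36072*c^2 - 18336*sqrt(2)*c - 8688*c - 10064*sqrt(2) - 2112)/(8*c^9 - 168*sqrt(2)*c^8 + 12*c^8 - 252*sqrt(2)*c^7 + 2934*c^7 - 13678*sqrt(2)*c^6 + 4393*c^6 - 20349*sqrt(2)*c^5 + 72468*c^5 - 106932*sqrt(2)*c^4 + 105774*c^4 - 146846*sqrt(2)*c^3 + 163296*c^3 - 72576*sqrt(2)*c^2 + 174672*c^2 - 12096*sqrt(2)*c + 82944*c + 13824)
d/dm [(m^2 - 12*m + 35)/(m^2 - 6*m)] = 2*(3*m^2 - 35*m + 105)/(m^2*(m^2 - 12*m + 36))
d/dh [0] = 0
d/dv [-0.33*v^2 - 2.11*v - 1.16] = -0.66*v - 2.11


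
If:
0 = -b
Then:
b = 0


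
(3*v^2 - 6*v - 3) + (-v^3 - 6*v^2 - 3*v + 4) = -v^3 - 3*v^2 - 9*v + 1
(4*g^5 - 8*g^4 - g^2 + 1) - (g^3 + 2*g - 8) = 4*g^5 - 8*g^4 - g^3 - g^2 - 2*g + 9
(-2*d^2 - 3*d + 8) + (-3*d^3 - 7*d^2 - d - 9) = -3*d^3 - 9*d^2 - 4*d - 1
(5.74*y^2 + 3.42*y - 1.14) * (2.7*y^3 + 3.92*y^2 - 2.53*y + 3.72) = 15.498*y^5 + 31.7348*y^4 - 4.1938*y^3 + 8.2314*y^2 + 15.6066*y - 4.2408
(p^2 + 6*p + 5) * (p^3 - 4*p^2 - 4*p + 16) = p^5 + 2*p^4 - 23*p^3 - 28*p^2 + 76*p + 80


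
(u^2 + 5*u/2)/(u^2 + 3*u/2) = (2*u + 5)/(2*u + 3)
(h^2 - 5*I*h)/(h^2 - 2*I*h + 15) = h/(h + 3*I)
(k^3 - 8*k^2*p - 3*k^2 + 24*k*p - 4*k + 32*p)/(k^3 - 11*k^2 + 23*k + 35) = (k^2 - 8*k*p - 4*k + 32*p)/(k^2 - 12*k + 35)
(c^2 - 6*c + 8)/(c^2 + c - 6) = (c - 4)/(c + 3)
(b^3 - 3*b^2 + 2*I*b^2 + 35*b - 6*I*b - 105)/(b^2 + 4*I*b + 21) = (b^2 - b*(3 + 5*I) + 15*I)/(b - 3*I)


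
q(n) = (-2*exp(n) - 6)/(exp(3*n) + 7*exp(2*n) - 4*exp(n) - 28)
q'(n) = (-2*exp(n) - 6)*(-3*exp(3*n) - 14*exp(2*n) + 4*exp(n))/(exp(3*n) + 7*exp(2*n) - 4*exp(n) - 28)^2 - 2*exp(n)/(exp(3*n) + 7*exp(2*n) - 4*exp(n) - 28)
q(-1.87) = 0.22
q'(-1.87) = 0.01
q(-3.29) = 0.22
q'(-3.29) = 0.00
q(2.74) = -0.01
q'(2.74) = 0.01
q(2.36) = -0.01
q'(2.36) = 0.03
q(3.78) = -0.00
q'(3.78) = 0.00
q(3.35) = -0.00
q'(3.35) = 0.00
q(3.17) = -0.00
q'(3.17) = 0.01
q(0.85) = -0.78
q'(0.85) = 5.62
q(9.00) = 0.00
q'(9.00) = 0.00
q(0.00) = 0.33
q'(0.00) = 0.26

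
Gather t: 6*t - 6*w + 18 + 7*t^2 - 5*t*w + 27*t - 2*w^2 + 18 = 7*t^2 + t*(33 - 5*w) - 2*w^2 - 6*w + 36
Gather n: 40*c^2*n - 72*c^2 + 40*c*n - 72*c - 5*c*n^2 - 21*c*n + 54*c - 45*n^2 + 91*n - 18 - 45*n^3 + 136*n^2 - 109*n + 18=-72*c^2 - 18*c - 45*n^3 + n^2*(91 - 5*c) + n*(40*c^2 + 19*c - 18)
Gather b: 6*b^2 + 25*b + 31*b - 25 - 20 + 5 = 6*b^2 + 56*b - 40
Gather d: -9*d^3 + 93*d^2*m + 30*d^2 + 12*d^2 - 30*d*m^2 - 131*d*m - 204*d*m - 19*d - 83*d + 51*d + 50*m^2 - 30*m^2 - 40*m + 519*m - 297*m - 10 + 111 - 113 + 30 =-9*d^3 + d^2*(93*m + 42) + d*(-30*m^2 - 335*m - 51) + 20*m^2 + 182*m + 18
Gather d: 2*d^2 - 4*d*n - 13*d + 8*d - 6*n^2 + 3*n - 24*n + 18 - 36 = 2*d^2 + d*(-4*n - 5) - 6*n^2 - 21*n - 18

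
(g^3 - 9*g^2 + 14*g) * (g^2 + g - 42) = g^5 - 8*g^4 - 37*g^3 + 392*g^2 - 588*g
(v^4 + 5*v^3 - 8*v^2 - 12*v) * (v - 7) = v^5 - 2*v^4 - 43*v^3 + 44*v^2 + 84*v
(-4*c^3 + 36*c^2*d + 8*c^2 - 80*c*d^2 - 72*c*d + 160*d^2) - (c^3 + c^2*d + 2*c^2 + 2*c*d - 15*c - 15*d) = -5*c^3 + 35*c^2*d + 6*c^2 - 80*c*d^2 - 74*c*d + 15*c + 160*d^2 + 15*d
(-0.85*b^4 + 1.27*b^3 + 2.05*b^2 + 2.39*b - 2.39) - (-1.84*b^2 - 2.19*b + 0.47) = -0.85*b^4 + 1.27*b^3 + 3.89*b^2 + 4.58*b - 2.86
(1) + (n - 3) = n - 2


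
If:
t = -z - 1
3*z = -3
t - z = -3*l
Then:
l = -1/3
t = 0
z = -1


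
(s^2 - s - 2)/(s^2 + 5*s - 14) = (s + 1)/(s + 7)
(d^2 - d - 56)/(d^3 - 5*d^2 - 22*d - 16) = (d + 7)/(d^2 + 3*d + 2)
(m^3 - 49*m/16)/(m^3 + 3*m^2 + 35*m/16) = (4*m - 7)/(4*m + 5)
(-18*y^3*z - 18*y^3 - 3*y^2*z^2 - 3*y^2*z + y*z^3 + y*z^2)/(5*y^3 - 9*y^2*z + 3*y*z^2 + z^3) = y*(-18*y^2*z - 18*y^2 - 3*y*z^2 - 3*y*z + z^3 + z^2)/(5*y^3 - 9*y^2*z + 3*y*z^2 + z^3)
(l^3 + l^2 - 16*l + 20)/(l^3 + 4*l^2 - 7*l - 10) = (l - 2)/(l + 1)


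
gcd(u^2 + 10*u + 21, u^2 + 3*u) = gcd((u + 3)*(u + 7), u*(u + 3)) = u + 3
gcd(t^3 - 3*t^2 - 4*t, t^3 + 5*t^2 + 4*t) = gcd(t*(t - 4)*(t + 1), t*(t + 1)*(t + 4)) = t^2 + t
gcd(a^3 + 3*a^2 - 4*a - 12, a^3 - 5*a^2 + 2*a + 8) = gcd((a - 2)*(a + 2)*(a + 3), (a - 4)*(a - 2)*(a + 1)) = a - 2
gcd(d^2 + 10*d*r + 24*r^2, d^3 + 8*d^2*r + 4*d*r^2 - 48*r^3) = d^2 + 10*d*r + 24*r^2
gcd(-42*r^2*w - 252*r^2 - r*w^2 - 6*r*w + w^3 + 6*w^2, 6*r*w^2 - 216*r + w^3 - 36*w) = 6*r*w + 36*r + w^2 + 6*w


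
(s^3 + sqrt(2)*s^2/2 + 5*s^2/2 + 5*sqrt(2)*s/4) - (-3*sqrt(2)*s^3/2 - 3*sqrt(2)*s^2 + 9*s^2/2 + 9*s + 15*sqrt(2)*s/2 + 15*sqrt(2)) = s^3 + 3*sqrt(2)*s^3/2 - 2*s^2 + 7*sqrt(2)*s^2/2 - 9*s - 25*sqrt(2)*s/4 - 15*sqrt(2)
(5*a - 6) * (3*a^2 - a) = 15*a^3 - 23*a^2 + 6*a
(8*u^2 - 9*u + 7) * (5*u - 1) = 40*u^3 - 53*u^2 + 44*u - 7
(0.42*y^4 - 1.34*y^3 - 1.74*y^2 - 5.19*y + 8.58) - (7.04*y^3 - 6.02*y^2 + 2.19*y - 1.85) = 0.42*y^4 - 8.38*y^3 + 4.28*y^2 - 7.38*y + 10.43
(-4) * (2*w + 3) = -8*w - 12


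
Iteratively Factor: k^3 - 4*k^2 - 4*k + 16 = (k - 2)*(k^2 - 2*k - 8) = (k - 2)*(k + 2)*(k - 4)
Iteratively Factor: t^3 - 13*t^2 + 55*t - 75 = (t - 5)*(t^2 - 8*t + 15) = (t - 5)*(t - 3)*(t - 5)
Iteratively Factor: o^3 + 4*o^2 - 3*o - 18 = (o + 3)*(o^2 + o - 6) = (o + 3)^2*(o - 2)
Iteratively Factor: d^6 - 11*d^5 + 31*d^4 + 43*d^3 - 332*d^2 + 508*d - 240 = (d - 2)*(d^5 - 9*d^4 + 13*d^3 + 69*d^2 - 194*d + 120) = (d - 2)*(d - 1)*(d^4 - 8*d^3 + 5*d^2 + 74*d - 120) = (d - 5)*(d - 2)*(d - 1)*(d^3 - 3*d^2 - 10*d + 24) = (d - 5)*(d - 2)^2*(d - 1)*(d^2 - d - 12) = (d - 5)*(d - 4)*(d - 2)^2*(d - 1)*(d + 3)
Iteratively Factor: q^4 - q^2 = (q)*(q^3 - q) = q*(q - 1)*(q^2 + q) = q*(q - 1)*(q + 1)*(q)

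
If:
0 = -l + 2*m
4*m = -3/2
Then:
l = -3/4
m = -3/8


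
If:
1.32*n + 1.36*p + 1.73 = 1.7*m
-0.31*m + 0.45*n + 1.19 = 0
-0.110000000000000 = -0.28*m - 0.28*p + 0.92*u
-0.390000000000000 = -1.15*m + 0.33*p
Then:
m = 0.85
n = -2.06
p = 1.79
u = 0.68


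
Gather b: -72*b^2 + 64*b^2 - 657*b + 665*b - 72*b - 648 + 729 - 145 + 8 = -8*b^2 - 64*b - 56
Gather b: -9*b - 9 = -9*b - 9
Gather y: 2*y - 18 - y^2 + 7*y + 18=-y^2 + 9*y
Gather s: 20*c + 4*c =24*c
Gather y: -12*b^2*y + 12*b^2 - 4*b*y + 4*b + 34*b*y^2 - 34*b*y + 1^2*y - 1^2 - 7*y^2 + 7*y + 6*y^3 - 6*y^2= 12*b^2 + 4*b + 6*y^3 + y^2*(34*b - 13) + y*(-12*b^2 - 38*b + 8) - 1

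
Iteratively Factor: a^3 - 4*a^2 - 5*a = (a + 1)*(a^2 - 5*a) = a*(a + 1)*(a - 5)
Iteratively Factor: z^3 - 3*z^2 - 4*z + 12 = (z - 2)*(z^2 - z - 6) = (z - 3)*(z - 2)*(z + 2)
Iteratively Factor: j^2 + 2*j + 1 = (j + 1)*(j + 1)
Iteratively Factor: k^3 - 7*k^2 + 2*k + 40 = (k + 2)*(k^2 - 9*k + 20) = (k - 4)*(k + 2)*(k - 5)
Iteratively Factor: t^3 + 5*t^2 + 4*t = (t + 4)*(t^2 + t) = t*(t + 4)*(t + 1)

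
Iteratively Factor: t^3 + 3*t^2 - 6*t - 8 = (t + 4)*(t^2 - t - 2) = (t - 2)*(t + 4)*(t + 1)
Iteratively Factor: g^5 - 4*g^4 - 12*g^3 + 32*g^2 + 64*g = (g)*(g^4 - 4*g^3 - 12*g^2 + 32*g + 64) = g*(g + 2)*(g^3 - 6*g^2 + 32) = g*(g + 2)^2*(g^2 - 8*g + 16) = g*(g - 4)*(g + 2)^2*(g - 4)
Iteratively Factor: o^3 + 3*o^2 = (o)*(o^2 + 3*o) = o*(o + 3)*(o)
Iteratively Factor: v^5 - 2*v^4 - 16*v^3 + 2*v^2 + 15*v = (v + 3)*(v^4 - 5*v^3 - v^2 + 5*v) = (v - 1)*(v + 3)*(v^3 - 4*v^2 - 5*v) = (v - 5)*(v - 1)*(v + 3)*(v^2 + v) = v*(v - 5)*(v - 1)*(v + 3)*(v + 1)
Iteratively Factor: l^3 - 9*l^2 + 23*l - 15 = (l - 1)*(l^2 - 8*l + 15) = (l - 3)*(l - 1)*(l - 5)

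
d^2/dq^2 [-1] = 0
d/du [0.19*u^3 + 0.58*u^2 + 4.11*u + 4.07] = 0.57*u^2 + 1.16*u + 4.11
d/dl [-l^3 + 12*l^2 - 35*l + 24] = -3*l^2 + 24*l - 35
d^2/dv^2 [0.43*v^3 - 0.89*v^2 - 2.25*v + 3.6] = 2.58*v - 1.78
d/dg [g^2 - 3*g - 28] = 2*g - 3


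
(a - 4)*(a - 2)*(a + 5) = a^3 - a^2 - 22*a + 40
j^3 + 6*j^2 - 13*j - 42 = (j - 3)*(j + 2)*(j + 7)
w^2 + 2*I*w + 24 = (w - 4*I)*(w + 6*I)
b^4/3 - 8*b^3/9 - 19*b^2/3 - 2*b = b*(b/3 + 1)*(b - 6)*(b + 1/3)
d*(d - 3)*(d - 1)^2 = d^4 - 5*d^3 + 7*d^2 - 3*d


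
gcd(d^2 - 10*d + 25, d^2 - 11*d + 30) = d - 5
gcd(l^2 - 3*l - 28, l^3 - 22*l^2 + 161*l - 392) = l - 7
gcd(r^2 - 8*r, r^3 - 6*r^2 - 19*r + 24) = r - 8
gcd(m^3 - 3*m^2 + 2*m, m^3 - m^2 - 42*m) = m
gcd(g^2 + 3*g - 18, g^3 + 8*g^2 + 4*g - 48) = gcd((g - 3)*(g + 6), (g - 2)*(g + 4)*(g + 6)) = g + 6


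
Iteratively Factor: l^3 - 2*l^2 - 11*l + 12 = (l + 3)*(l^2 - 5*l + 4) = (l - 4)*(l + 3)*(l - 1)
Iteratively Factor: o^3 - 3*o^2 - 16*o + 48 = (o - 4)*(o^2 + o - 12) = (o - 4)*(o + 4)*(o - 3)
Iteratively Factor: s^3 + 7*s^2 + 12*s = (s + 4)*(s^2 + 3*s) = s*(s + 4)*(s + 3)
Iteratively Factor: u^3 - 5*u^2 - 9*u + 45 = (u - 3)*(u^2 - 2*u - 15) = (u - 3)*(u + 3)*(u - 5)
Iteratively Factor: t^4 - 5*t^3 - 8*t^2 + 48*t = (t)*(t^3 - 5*t^2 - 8*t + 48) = t*(t + 3)*(t^2 - 8*t + 16) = t*(t - 4)*(t + 3)*(t - 4)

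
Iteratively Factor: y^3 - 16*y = (y + 4)*(y^2 - 4*y) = y*(y + 4)*(y - 4)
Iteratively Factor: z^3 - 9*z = (z)*(z^2 - 9) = z*(z - 3)*(z + 3)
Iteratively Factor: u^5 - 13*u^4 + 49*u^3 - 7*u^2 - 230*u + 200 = (u + 2)*(u^4 - 15*u^3 + 79*u^2 - 165*u + 100) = (u - 1)*(u + 2)*(u^3 - 14*u^2 + 65*u - 100) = (u - 4)*(u - 1)*(u + 2)*(u^2 - 10*u + 25) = (u - 5)*(u - 4)*(u - 1)*(u + 2)*(u - 5)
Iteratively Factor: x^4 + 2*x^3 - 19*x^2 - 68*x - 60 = (x + 2)*(x^3 - 19*x - 30) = (x + 2)^2*(x^2 - 2*x - 15) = (x - 5)*(x + 2)^2*(x + 3)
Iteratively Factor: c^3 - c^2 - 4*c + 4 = (c - 2)*(c^2 + c - 2) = (c - 2)*(c - 1)*(c + 2)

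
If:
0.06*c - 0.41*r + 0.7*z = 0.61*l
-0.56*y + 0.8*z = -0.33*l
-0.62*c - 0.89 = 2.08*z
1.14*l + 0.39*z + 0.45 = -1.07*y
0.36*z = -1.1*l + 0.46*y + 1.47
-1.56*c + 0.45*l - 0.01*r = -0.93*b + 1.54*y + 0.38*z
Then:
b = 2.19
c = 3.28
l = 1.27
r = -3.81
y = -1.26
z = -1.41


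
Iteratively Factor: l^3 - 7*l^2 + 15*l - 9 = (l - 1)*(l^2 - 6*l + 9) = (l - 3)*(l - 1)*(l - 3)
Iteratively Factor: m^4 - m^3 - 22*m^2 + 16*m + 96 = (m + 4)*(m^3 - 5*m^2 - 2*m + 24) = (m - 3)*(m + 4)*(m^2 - 2*m - 8) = (m - 4)*(m - 3)*(m + 4)*(m + 2)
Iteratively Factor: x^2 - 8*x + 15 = (x - 5)*(x - 3)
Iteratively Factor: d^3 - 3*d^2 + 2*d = (d - 1)*(d^2 - 2*d) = d*(d - 1)*(d - 2)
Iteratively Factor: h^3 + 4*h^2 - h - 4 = (h - 1)*(h^2 + 5*h + 4) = (h - 1)*(h + 1)*(h + 4)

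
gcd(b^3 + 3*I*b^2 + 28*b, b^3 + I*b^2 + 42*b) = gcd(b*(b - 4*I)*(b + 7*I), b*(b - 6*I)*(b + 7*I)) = b^2 + 7*I*b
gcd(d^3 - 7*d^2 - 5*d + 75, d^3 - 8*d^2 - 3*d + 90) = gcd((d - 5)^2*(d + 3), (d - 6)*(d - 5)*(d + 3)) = d^2 - 2*d - 15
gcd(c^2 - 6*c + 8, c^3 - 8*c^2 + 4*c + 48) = c - 4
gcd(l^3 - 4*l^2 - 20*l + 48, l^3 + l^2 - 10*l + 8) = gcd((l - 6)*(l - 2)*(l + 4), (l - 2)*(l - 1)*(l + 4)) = l^2 + 2*l - 8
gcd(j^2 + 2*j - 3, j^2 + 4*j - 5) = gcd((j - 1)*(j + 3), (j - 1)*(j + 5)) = j - 1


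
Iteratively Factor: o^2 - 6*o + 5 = (o - 1)*(o - 5)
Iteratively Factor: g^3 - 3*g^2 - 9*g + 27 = (g - 3)*(g^2 - 9) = (g - 3)*(g + 3)*(g - 3)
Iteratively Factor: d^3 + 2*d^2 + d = (d)*(d^2 + 2*d + 1) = d*(d + 1)*(d + 1)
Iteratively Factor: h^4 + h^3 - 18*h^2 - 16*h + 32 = (h - 4)*(h^3 + 5*h^2 + 2*h - 8) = (h - 4)*(h - 1)*(h^2 + 6*h + 8) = (h - 4)*(h - 1)*(h + 2)*(h + 4)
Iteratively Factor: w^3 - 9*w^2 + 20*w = (w)*(w^2 - 9*w + 20) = w*(w - 4)*(w - 5)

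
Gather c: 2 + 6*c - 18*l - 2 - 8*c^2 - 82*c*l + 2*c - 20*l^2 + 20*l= -8*c^2 + c*(8 - 82*l) - 20*l^2 + 2*l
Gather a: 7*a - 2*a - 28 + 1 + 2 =5*a - 25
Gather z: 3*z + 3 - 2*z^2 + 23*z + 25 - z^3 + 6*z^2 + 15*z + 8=-z^3 + 4*z^2 + 41*z + 36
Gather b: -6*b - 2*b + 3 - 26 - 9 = -8*b - 32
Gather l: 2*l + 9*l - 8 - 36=11*l - 44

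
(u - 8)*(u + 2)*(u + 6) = u^3 - 52*u - 96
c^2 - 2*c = c*(c - 2)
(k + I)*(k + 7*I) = k^2 + 8*I*k - 7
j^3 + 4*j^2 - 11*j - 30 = (j - 3)*(j + 2)*(j + 5)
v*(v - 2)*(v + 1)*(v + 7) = v^4 + 6*v^3 - 9*v^2 - 14*v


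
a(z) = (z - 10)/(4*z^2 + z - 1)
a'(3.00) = 0.15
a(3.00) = -0.18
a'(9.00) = 0.00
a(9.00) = 0.00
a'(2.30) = 0.34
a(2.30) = -0.34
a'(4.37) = 0.04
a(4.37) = -0.07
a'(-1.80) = -1.43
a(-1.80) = -1.16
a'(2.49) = 0.27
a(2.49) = -0.29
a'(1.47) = 1.42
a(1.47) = -0.94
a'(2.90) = 0.16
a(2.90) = -0.20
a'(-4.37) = -0.08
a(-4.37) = -0.20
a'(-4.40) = -0.08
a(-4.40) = -0.20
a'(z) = (-8*z - 1)*(z - 10)/(4*z^2 + z - 1)^2 + 1/(4*z^2 + z - 1)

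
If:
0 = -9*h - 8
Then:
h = -8/9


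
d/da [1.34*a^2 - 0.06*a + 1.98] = 2.68*a - 0.06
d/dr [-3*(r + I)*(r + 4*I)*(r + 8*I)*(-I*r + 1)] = 12*I*r^3 - 126*r^2 - 342*I*r + 228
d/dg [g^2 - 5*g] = 2*g - 5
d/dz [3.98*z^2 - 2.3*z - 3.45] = 7.96*z - 2.3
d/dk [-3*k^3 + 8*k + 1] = 8 - 9*k^2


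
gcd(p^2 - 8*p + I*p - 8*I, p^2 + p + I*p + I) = p + I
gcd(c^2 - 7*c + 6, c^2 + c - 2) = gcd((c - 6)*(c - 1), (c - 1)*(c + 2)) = c - 1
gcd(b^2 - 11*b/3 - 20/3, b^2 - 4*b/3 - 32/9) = b + 4/3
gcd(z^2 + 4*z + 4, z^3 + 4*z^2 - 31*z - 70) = z + 2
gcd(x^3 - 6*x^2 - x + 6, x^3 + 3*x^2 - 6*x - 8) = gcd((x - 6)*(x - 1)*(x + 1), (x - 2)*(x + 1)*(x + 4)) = x + 1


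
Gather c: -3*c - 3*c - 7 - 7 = -6*c - 14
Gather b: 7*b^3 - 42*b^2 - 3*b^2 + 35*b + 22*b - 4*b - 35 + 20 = 7*b^3 - 45*b^2 + 53*b - 15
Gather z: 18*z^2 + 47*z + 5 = 18*z^2 + 47*z + 5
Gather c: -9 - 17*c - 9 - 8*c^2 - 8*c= -8*c^2 - 25*c - 18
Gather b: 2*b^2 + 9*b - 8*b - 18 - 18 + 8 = 2*b^2 + b - 28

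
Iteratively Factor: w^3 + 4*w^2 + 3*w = (w)*(w^2 + 4*w + 3) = w*(w + 1)*(w + 3)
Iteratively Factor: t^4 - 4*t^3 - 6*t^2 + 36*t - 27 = (t + 3)*(t^3 - 7*t^2 + 15*t - 9) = (t - 1)*(t + 3)*(t^2 - 6*t + 9) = (t - 3)*(t - 1)*(t + 3)*(t - 3)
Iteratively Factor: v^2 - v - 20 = (v - 5)*(v + 4)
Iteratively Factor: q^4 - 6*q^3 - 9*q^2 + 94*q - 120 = (q - 2)*(q^3 - 4*q^2 - 17*q + 60) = (q - 5)*(q - 2)*(q^2 + q - 12) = (q - 5)*(q - 3)*(q - 2)*(q + 4)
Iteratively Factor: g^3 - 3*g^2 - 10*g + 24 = (g - 2)*(g^2 - g - 12) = (g - 2)*(g + 3)*(g - 4)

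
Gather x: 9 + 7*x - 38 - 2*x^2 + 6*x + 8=-2*x^2 + 13*x - 21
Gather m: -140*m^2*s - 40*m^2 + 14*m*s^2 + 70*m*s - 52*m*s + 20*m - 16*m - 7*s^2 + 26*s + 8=m^2*(-140*s - 40) + m*(14*s^2 + 18*s + 4) - 7*s^2 + 26*s + 8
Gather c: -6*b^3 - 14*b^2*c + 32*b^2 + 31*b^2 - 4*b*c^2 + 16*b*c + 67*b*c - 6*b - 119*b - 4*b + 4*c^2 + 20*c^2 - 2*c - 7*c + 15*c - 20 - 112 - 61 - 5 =-6*b^3 + 63*b^2 - 129*b + c^2*(24 - 4*b) + c*(-14*b^2 + 83*b + 6) - 198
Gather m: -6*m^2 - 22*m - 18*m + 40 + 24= -6*m^2 - 40*m + 64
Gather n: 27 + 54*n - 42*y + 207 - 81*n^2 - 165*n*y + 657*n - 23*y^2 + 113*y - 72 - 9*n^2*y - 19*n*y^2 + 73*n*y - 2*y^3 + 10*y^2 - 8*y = n^2*(-9*y - 81) + n*(-19*y^2 - 92*y + 711) - 2*y^3 - 13*y^2 + 63*y + 162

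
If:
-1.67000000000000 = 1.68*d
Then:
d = -0.99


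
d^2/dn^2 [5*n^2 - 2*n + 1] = 10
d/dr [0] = 0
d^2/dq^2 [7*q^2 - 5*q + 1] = 14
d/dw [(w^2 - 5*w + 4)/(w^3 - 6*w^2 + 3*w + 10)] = (-w^4 + 10*w^3 - 39*w^2 + 68*w - 62)/(w^6 - 12*w^5 + 42*w^4 - 16*w^3 - 111*w^2 + 60*w + 100)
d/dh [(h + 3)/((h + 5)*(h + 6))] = (-h^2 - 6*h - 3)/(h^4 + 22*h^3 + 181*h^2 + 660*h + 900)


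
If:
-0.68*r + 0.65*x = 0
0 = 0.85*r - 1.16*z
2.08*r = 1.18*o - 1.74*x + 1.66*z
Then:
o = 3.10404478871079*z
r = 1.36470588235294*z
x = 1.42769230769231*z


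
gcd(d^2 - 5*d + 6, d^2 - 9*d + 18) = d - 3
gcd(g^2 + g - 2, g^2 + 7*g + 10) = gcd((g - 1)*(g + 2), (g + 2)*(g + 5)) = g + 2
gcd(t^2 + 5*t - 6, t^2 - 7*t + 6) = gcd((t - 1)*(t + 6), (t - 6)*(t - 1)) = t - 1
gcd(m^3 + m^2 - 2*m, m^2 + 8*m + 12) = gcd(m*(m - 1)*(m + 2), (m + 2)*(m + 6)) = m + 2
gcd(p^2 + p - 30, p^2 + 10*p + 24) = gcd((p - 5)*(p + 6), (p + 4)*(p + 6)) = p + 6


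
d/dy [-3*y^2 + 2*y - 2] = 2 - 6*y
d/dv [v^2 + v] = 2*v + 1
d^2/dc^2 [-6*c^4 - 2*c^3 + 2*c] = 12*c*(-6*c - 1)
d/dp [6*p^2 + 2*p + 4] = 12*p + 2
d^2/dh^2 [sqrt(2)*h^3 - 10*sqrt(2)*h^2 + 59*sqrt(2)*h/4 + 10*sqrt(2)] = sqrt(2)*(6*h - 20)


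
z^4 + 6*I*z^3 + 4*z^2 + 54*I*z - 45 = (z - 3*I)*(z + I)*(z + 3*I)*(z + 5*I)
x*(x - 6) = x^2 - 6*x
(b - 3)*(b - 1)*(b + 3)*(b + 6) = b^4 + 5*b^3 - 15*b^2 - 45*b + 54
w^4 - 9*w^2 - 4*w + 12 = (w - 3)*(w - 1)*(w + 2)^2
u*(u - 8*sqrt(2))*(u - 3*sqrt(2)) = u^3 - 11*sqrt(2)*u^2 + 48*u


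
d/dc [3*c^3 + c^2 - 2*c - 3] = 9*c^2 + 2*c - 2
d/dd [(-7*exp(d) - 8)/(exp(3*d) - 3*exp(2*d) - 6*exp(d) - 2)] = (14*exp(3*d) + 3*exp(2*d) - 48*exp(d) - 34)*exp(d)/(exp(6*d) - 6*exp(5*d) - 3*exp(4*d) + 32*exp(3*d) + 48*exp(2*d) + 24*exp(d) + 4)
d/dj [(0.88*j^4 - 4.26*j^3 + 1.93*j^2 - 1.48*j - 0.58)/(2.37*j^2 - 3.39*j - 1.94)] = (4.1712*j^5 - 19.0458*j^4 + 22.054*j^3 + 21.7581*j^2 - 4.7392*j + 0.905)/(5.6169*j^4 - 16.0686*j^3 + 2.2965*j^2 + 13.1532*j + 3.7636)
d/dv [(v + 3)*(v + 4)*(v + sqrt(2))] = 3*v^2 + 2*sqrt(2)*v + 14*v + 7*sqrt(2) + 12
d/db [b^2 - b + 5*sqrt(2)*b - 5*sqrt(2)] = 2*b - 1 + 5*sqrt(2)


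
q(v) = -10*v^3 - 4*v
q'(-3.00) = -274.00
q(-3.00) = 282.00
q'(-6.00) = -1084.00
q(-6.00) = 2184.00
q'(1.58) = -78.89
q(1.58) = -45.76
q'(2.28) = -159.95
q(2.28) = -127.64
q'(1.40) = -62.80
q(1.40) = -33.04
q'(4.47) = -603.43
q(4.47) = -911.03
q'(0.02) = -4.01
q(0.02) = -0.08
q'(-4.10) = -508.30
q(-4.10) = 705.61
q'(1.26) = -51.63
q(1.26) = -25.04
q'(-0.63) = -15.91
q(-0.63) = 5.02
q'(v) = -30*v^2 - 4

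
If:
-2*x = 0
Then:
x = 0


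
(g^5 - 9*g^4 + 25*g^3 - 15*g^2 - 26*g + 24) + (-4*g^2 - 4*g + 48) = g^5 - 9*g^4 + 25*g^3 - 19*g^2 - 30*g + 72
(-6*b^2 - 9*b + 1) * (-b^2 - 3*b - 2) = 6*b^4 + 27*b^3 + 38*b^2 + 15*b - 2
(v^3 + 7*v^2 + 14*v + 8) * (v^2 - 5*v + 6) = v^5 + 2*v^4 - 15*v^3 - 20*v^2 + 44*v + 48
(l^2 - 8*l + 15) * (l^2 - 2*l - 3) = l^4 - 10*l^3 + 28*l^2 - 6*l - 45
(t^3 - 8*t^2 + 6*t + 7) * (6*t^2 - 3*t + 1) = 6*t^5 - 51*t^4 + 61*t^3 + 16*t^2 - 15*t + 7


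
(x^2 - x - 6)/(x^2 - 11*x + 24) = (x + 2)/(x - 8)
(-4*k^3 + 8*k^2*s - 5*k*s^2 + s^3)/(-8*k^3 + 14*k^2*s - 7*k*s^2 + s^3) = (-2*k + s)/(-4*k + s)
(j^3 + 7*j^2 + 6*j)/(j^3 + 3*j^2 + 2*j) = (j + 6)/(j + 2)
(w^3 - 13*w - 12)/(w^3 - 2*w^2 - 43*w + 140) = (w^2 + 4*w + 3)/(w^2 + 2*w - 35)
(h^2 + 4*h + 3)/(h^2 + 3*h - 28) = (h^2 + 4*h + 3)/(h^2 + 3*h - 28)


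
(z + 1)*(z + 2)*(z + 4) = z^3 + 7*z^2 + 14*z + 8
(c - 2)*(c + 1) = c^2 - c - 2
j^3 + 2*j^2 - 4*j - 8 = (j - 2)*(j + 2)^2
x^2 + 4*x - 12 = (x - 2)*(x + 6)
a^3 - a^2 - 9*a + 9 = (a - 3)*(a - 1)*(a + 3)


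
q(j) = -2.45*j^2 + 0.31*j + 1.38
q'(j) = 0.31 - 4.9*j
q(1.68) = -5.01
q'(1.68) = -7.92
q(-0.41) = 0.84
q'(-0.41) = 2.32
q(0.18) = 1.36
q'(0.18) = -0.57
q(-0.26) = 1.13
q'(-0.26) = 1.58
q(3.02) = -20.03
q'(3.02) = -14.49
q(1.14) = -1.45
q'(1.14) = -5.28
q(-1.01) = -1.43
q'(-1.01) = 5.26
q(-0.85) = -0.65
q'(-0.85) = 4.48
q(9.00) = -194.28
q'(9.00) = -43.79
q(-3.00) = -21.60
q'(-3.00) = 15.01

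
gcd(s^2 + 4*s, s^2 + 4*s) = s^2 + 4*s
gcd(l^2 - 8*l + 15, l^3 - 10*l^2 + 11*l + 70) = l - 5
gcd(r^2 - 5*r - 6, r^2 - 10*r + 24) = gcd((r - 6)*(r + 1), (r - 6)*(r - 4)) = r - 6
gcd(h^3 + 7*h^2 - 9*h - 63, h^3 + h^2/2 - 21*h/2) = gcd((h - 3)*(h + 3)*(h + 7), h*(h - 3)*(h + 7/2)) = h - 3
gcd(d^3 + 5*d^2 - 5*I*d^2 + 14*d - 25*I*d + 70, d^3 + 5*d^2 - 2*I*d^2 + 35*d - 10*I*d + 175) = d^2 + d*(5 - 7*I) - 35*I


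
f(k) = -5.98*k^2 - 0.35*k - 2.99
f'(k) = -11.96*k - 0.35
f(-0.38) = -3.72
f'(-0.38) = 4.19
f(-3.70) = -83.56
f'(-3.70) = 43.90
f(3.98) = -99.11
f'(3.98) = -47.95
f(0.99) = -9.20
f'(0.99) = -12.19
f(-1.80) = -21.74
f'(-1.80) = 21.18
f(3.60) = -81.75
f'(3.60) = -43.41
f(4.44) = -122.43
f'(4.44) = -53.45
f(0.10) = -3.08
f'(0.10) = -1.55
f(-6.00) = -216.17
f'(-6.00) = 71.41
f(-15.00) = -1343.24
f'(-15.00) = 179.05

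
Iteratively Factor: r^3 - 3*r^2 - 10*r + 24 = (r - 4)*(r^2 + r - 6) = (r - 4)*(r - 2)*(r + 3)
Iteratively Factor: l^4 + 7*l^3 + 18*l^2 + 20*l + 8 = (l + 2)*(l^3 + 5*l^2 + 8*l + 4) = (l + 2)^2*(l^2 + 3*l + 2) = (l + 2)^3*(l + 1)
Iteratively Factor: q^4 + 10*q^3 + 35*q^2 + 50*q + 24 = (q + 1)*(q^3 + 9*q^2 + 26*q + 24) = (q + 1)*(q + 4)*(q^2 + 5*q + 6) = (q + 1)*(q + 3)*(q + 4)*(q + 2)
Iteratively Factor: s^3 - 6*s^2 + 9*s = (s - 3)*(s^2 - 3*s) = (s - 3)^2*(s)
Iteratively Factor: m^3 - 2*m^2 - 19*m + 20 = (m - 1)*(m^2 - m - 20) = (m - 5)*(m - 1)*(m + 4)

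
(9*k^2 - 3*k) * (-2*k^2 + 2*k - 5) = -18*k^4 + 24*k^3 - 51*k^2 + 15*k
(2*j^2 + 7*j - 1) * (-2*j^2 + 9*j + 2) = -4*j^4 + 4*j^3 + 69*j^2 + 5*j - 2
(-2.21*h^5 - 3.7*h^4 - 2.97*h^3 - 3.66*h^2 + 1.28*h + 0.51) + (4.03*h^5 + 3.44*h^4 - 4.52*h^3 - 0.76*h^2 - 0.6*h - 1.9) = 1.82*h^5 - 0.26*h^4 - 7.49*h^3 - 4.42*h^2 + 0.68*h - 1.39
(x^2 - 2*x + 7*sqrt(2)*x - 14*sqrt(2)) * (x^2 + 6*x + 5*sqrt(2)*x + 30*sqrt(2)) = x^4 + 4*x^3 + 12*sqrt(2)*x^3 + 58*x^2 + 48*sqrt(2)*x^2 - 144*sqrt(2)*x + 280*x - 840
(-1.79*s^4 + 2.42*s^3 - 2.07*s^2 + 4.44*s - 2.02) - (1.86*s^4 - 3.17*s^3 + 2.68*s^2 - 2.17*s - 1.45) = -3.65*s^4 + 5.59*s^3 - 4.75*s^2 + 6.61*s - 0.57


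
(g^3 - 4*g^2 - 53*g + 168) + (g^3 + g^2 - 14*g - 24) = 2*g^3 - 3*g^2 - 67*g + 144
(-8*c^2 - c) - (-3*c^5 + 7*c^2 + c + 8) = 3*c^5 - 15*c^2 - 2*c - 8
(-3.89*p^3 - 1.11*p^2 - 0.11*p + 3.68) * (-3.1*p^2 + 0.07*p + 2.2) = 12.059*p^5 + 3.1687*p^4 - 8.2947*p^3 - 13.8577*p^2 + 0.0156*p + 8.096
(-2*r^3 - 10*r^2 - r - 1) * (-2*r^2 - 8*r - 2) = 4*r^5 + 36*r^4 + 86*r^3 + 30*r^2 + 10*r + 2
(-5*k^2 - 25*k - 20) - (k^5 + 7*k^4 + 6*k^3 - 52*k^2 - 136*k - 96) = -k^5 - 7*k^4 - 6*k^3 + 47*k^2 + 111*k + 76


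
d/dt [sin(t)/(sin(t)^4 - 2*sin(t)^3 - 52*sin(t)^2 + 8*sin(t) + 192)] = (-3*sin(t)^4 + 4*sin(t)^3 + 52*sin(t)^2 + 192)*cos(t)/((sin(t) - 8)^2*(sin(t) - 2)^2*(sin(t) + 2)^2*(sin(t) + 6)^2)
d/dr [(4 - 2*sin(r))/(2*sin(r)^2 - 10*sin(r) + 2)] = (sin(r)^2 - 4*sin(r) + 9)*cos(r)/(sin(r)^2 - 5*sin(r) + 1)^2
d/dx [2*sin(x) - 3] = 2*cos(x)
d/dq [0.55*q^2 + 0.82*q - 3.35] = 1.1*q + 0.82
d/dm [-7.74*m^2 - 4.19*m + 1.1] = -15.48*m - 4.19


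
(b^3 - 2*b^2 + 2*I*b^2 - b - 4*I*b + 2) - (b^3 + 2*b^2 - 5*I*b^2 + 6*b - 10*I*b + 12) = -4*b^2 + 7*I*b^2 - 7*b + 6*I*b - 10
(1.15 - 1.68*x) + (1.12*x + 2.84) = 3.99 - 0.56*x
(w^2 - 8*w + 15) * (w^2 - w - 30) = w^4 - 9*w^3 - 7*w^2 + 225*w - 450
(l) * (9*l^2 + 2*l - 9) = 9*l^3 + 2*l^2 - 9*l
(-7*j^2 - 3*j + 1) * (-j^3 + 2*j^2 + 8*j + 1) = 7*j^5 - 11*j^4 - 63*j^3 - 29*j^2 + 5*j + 1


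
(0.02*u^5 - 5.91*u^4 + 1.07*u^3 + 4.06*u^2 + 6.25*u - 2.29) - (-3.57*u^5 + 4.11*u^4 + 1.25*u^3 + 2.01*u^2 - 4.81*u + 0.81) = 3.59*u^5 - 10.02*u^4 - 0.18*u^3 + 2.05*u^2 + 11.06*u - 3.1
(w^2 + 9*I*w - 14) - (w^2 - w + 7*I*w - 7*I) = w + 2*I*w - 14 + 7*I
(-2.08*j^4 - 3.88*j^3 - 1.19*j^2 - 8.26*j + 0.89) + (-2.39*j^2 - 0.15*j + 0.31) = -2.08*j^4 - 3.88*j^3 - 3.58*j^2 - 8.41*j + 1.2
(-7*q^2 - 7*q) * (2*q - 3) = -14*q^3 + 7*q^2 + 21*q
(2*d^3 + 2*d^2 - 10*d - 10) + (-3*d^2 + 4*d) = 2*d^3 - d^2 - 6*d - 10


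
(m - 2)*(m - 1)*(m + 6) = m^3 + 3*m^2 - 16*m + 12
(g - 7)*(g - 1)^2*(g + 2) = g^4 - 7*g^3 - 3*g^2 + 23*g - 14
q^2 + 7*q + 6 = (q + 1)*(q + 6)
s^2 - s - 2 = (s - 2)*(s + 1)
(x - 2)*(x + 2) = x^2 - 4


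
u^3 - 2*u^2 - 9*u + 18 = (u - 3)*(u - 2)*(u + 3)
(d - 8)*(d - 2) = d^2 - 10*d + 16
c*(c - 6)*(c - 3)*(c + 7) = c^4 - 2*c^3 - 45*c^2 + 126*c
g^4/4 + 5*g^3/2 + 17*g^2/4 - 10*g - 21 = (g/4 + 1/2)*(g - 2)*(g + 3)*(g + 7)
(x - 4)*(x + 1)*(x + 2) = x^3 - x^2 - 10*x - 8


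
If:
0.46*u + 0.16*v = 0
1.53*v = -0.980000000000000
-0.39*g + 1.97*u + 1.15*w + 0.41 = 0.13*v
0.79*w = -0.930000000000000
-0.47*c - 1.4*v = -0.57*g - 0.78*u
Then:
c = 0.97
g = -1.08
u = 0.22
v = -0.64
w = -1.18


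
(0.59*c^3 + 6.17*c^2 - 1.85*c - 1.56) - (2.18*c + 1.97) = 0.59*c^3 + 6.17*c^2 - 4.03*c - 3.53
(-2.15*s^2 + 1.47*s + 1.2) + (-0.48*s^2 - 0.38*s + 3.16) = -2.63*s^2 + 1.09*s + 4.36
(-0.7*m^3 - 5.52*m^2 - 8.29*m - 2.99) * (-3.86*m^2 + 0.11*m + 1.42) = 2.702*m^5 + 21.2302*m^4 + 30.3982*m^3 + 2.7911*m^2 - 12.1007*m - 4.2458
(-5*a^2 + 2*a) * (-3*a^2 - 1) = 15*a^4 - 6*a^3 + 5*a^2 - 2*a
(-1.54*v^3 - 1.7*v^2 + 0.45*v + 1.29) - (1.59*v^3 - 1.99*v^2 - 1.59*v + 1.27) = -3.13*v^3 + 0.29*v^2 + 2.04*v + 0.02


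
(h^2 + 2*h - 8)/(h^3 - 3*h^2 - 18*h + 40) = 1/(h - 5)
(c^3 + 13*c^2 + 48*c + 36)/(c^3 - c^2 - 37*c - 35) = (c^2 + 12*c + 36)/(c^2 - 2*c - 35)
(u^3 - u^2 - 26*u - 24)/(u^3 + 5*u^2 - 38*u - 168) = (u + 1)/(u + 7)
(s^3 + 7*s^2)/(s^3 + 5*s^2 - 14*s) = s/(s - 2)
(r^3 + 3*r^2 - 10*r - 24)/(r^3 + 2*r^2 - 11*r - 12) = (r + 2)/(r + 1)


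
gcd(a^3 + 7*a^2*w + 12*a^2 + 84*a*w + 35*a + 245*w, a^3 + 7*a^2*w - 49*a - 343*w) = a^2 + 7*a*w + 7*a + 49*w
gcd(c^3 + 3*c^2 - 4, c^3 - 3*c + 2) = c^2 + c - 2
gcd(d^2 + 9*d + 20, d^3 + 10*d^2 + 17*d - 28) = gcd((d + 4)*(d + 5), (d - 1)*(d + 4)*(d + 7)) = d + 4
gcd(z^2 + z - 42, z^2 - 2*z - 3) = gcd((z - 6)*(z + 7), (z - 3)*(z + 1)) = 1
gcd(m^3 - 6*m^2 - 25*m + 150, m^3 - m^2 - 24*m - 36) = m - 6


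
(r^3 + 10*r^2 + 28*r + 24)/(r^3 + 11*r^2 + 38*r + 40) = (r^2 + 8*r + 12)/(r^2 + 9*r + 20)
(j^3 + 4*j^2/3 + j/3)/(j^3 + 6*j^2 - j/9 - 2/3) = 3*j*(j + 1)/(3*j^2 + 17*j - 6)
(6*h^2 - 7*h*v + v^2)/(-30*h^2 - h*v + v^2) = (-h + v)/(5*h + v)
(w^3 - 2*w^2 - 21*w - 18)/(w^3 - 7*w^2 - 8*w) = (w^2 - 3*w - 18)/(w*(w - 8))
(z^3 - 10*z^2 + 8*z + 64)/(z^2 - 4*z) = z - 6 - 16/z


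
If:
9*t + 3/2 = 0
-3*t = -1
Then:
No Solution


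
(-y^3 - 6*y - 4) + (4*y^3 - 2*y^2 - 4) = 3*y^3 - 2*y^2 - 6*y - 8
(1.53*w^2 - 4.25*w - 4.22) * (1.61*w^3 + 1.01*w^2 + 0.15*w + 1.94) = 2.4633*w^5 - 5.2972*w^4 - 10.8572*w^3 - 1.9315*w^2 - 8.878*w - 8.1868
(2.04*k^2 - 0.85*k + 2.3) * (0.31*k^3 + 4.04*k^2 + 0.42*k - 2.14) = 0.6324*k^5 + 7.9781*k^4 - 1.8642*k^3 + 4.5694*k^2 + 2.785*k - 4.922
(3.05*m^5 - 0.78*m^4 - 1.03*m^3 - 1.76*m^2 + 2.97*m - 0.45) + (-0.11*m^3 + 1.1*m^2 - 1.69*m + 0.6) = 3.05*m^5 - 0.78*m^4 - 1.14*m^3 - 0.66*m^2 + 1.28*m + 0.15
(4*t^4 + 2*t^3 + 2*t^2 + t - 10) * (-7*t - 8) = -28*t^5 - 46*t^4 - 30*t^3 - 23*t^2 + 62*t + 80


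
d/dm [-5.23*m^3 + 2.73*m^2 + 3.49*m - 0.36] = -15.69*m^2 + 5.46*m + 3.49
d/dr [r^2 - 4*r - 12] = 2*r - 4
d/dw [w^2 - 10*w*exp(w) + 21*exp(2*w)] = -10*w*exp(w) + 2*w + 42*exp(2*w) - 10*exp(w)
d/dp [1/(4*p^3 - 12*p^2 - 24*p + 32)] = 3*(-p^2 + 2*p + 2)/(4*(p^3 - 3*p^2 - 6*p + 8)^2)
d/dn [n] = 1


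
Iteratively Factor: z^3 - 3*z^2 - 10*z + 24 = (z - 4)*(z^2 + z - 6) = (z - 4)*(z + 3)*(z - 2)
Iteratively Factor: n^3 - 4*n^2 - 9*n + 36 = (n - 4)*(n^2 - 9) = (n - 4)*(n - 3)*(n + 3)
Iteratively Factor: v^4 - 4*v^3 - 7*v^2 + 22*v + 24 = (v - 4)*(v^3 - 7*v - 6) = (v - 4)*(v + 1)*(v^2 - v - 6) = (v - 4)*(v + 1)*(v + 2)*(v - 3)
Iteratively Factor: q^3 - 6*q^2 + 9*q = (q)*(q^2 - 6*q + 9) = q*(q - 3)*(q - 3)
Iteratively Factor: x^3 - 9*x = (x - 3)*(x^2 + 3*x) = x*(x - 3)*(x + 3)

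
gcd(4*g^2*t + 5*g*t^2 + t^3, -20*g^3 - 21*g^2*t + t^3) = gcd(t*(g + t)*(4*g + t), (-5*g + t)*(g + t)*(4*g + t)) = 4*g^2 + 5*g*t + t^2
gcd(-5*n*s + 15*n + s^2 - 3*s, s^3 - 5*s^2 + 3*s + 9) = s - 3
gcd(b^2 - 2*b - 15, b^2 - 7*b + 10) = b - 5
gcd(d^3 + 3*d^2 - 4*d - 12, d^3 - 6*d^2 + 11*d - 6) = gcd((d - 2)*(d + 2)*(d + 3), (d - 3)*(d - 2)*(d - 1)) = d - 2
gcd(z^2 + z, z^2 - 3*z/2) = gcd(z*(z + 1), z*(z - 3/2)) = z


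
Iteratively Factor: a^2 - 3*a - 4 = (a - 4)*(a + 1)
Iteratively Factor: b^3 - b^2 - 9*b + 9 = (b + 3)*(b^2 - 4*b + 3) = (b - 1)*(b + 3)*(b - 3)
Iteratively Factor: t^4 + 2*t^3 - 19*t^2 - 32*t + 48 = (t + 4)*(t^3 - 2*t^2 - 11*t + 12) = (t + 3)*(t + 4)*(t^2 - 5*t + 4) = (t - 1)*(t + 3)*(t + 4)*(t - 4)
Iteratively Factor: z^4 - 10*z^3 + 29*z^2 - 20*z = (z - 1)*(z^3 - 9*z^2 + 20*z) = (z - 4)*(z - 1)*(z^2 - 5*z) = z*(z - 4)*(z - 1)*(z - 5)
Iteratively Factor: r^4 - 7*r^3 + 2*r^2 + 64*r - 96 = (r - 4)*(r^3 - 3*r^2 - 10*r + 24) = (r - 4)*(r + 3)*(r^2 - 6*r + 8) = (r - 4)^2*(r + 3)*(r - 2)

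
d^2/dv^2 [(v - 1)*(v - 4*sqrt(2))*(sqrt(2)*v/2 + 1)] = 3*sqrt(2)*v - 6 - sqrt(2)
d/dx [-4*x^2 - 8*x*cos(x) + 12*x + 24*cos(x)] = 8*x*sin(x) - 8*x - 24*sin(x) - 8*cos(x) + 12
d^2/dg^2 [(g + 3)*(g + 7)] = 2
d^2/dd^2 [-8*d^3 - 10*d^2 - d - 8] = -48*d - 20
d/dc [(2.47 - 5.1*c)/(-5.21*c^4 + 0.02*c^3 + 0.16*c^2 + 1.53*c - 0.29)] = (-79.713*c^4 + 51.6788*c^3 + 0.6678*c^2 - 0.7904*c - 2.3001)/(27.1441*c^8 - 0.2084*c^7 - 1.6668*c^6 - 15.9362*c^5 + 3.1086*c^4 + 0.478*c^3 + 2.2481*c^2 - 0.8874*c + 0.0841)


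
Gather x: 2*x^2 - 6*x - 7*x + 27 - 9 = 2*x^2 - 13*x + 18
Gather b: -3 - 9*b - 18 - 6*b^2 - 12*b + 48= -6*b^2 - 21*b + 27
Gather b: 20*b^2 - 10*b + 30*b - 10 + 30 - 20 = 20*b^2 + 20*b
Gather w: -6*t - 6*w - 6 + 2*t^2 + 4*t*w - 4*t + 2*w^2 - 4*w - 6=2*t^2 - 10*t + 2*w^2 + w*(4*t - 10) - 12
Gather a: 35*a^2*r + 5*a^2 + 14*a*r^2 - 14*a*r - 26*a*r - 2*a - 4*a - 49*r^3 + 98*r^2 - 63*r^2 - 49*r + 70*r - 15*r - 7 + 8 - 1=a^2*(35*r + 5) + a*(14*r^2 - 40*r - 6) - 49*r^3 + 35*r^2 + 6*r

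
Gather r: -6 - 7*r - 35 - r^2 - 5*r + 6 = -r^2 - 12*r - 35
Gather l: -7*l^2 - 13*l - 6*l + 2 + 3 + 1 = -7*l^2 - 19*l + 6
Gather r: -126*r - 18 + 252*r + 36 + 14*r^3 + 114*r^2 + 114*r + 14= 14*r^3 + 114*r^2 + 240*r + 32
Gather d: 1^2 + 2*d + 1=2*d + 2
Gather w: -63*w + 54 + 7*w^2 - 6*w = 7*w^2 - 69*w + 54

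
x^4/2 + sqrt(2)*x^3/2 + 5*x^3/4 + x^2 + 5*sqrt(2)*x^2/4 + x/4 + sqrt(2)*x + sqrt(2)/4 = (x/2 + 1/2)*(x + 1/2)*(x + 1)*(x + sqrt(2))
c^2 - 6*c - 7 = (c - 7)*(c + 1)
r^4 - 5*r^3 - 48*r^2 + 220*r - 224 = (r - 8)*(r - 2)^2*(r + 7)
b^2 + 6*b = b*(b + 6)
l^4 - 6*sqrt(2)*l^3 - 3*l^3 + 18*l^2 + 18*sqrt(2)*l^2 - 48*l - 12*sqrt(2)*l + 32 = (l - 2)*(l - 1)*(l - 4*sqrt(2))*(l - 2*sqrt(2))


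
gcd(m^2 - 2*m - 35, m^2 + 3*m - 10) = m + 5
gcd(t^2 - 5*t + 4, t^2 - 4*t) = t - 4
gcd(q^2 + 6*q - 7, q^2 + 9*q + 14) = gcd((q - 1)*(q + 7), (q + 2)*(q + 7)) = q + 7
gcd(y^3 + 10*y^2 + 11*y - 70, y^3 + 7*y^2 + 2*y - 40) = y^2 + 3*y - 10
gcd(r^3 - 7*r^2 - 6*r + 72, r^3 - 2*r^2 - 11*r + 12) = r^2 - r - 12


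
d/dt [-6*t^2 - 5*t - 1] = -12*t - 5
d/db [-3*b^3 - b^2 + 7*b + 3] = -9*b^2 - 2*b + 7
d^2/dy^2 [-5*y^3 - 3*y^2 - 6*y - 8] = -30*y - 6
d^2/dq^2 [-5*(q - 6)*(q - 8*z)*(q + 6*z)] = -30*q + 20*z + 60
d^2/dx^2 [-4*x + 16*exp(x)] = 16*exp(x)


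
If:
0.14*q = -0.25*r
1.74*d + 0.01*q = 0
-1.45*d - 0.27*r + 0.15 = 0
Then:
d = 0.01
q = -0.94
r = 0.53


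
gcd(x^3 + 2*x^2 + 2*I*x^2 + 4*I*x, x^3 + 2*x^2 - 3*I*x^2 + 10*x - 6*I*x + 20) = x^2 + x*(2 + 2*I) + 4*I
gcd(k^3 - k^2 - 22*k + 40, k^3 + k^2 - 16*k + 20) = k^2 + 3*k - 10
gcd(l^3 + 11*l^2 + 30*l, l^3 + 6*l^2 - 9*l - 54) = l + 6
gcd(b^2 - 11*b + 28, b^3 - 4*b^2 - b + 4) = b - 4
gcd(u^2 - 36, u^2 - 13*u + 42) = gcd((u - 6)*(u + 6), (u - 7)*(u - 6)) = u - 6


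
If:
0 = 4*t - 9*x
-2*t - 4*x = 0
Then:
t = 0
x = 0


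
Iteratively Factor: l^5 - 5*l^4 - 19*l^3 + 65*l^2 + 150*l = (l + 3)*(l^4 - 8*l^3 + 5*l^2 + 50*l) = l*(l + 3)*(l^3 - 8*l^2 + 5*l + 50) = l*(l - 5)*(l + 3)*(l^2 - 3*l - 10) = l*(l - 5)^2*(l + 3)*(l + 2)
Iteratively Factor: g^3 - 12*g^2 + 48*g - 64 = (g - 4)*(g^2 - 8*g + 16) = (g - 4)^2*(g - 4)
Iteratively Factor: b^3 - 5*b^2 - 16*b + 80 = (b - 4)*(b^2 - b - 20) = (b - 5)*(b - 4)*(b + 4)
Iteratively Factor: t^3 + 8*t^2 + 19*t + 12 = (t + 3)*(t^2 + 5*t + 4) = (t + 3)*(t + 4)*(t + 1)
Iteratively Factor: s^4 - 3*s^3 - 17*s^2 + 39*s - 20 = (s + 4)*(s^3 - 7*s^2 + 11*s - 5) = (s - 5)*(s + 4)*(s^2 - 2*s + 1) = (s - 5)*(s - 1)*(s + 4)*(s - 1)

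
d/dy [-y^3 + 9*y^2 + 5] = 3*y*(6 - y)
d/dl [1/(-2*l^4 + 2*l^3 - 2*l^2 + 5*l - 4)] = (8*l^3 - 6*l^2 + 4*l - 5)/(2*l^4 - 2*l^3 + 2*l^2 - 5*l + 4)^2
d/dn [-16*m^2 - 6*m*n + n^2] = -6*m + 2*n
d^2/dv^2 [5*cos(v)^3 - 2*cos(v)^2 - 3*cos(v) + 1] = -3*cos(v)/4 + 4*cos(2*v) - 45*cos(3*v)/4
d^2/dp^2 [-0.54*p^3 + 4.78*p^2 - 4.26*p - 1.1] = 9.56 - 3.24*p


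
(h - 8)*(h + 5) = h^2 - 3*h - 40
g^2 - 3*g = g*(g - 3)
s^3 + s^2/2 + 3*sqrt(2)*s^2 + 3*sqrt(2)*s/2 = s*(s + 1/2)*(s + 3*sqrt(2))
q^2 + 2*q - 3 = (q - 1)*(q + 3)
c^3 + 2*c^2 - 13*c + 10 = (c - 2)*(c - 1)*(c + 5)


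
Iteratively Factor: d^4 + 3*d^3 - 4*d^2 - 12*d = (d - 2)*(d^3 + 5*d^2 + 6*d) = (d - 2)*(d + 2)*(d^2 + 3*d) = d*(d - 2)*(d + 2)*(d + 3)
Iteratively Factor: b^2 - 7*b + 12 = (b - 3)*(b - 4)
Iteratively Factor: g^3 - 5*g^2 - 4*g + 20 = (g + 2)*(g^2 - 7*g + 10) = (g - 2)*(g + 2)*(g - 5)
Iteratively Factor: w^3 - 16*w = (w + 4)*(w^2 - 4*w) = w*(w + 4)*(w - 4)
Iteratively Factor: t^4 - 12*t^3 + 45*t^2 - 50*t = (t)*(t^3 - 12*t^2 + 45*t - 50) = t*(t - 5)*(t^2 - 7*t + 10) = t*(t - 5)^2*(t - 2)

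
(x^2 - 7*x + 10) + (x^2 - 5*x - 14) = 2*x^2 - 12*x - 4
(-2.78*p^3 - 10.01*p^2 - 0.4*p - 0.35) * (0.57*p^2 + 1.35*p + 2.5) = -1.5846*p^5 - 9.4587*p^4 - 20.6915*p^3 - 25.7645*p^2 - 1.4725*p - 0.875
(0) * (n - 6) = 0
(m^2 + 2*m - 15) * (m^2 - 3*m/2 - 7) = m^4 + m^3/2 - 25*m^2 + 17*m/2 + 105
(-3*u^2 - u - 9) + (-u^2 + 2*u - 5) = -4*u^2 + u - 14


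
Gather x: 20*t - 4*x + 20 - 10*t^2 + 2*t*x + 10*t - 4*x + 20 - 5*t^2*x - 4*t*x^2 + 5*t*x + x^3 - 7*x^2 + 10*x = -10*t^2 + 30*t + x^3 + x^2*(-4*t - 7) + x*(-5*t^2 + 7*t + 2) + 40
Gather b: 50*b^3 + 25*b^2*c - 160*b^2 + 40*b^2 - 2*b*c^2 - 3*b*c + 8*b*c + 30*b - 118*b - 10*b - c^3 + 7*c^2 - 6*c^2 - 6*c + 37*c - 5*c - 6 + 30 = 50*b^3 + b^2*(25*c - 120) + b*(-2*c^2 + 5*c - 98) - c^3 + c^2 + 26*c + 24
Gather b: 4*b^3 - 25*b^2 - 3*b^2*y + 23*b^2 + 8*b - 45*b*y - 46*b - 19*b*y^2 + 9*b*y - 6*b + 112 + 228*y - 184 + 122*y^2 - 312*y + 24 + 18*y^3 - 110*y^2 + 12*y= 4*b^3 + b^2*(-3*y - 2) + b*(-19*y^2 - 36*y - 44) + 18*y^3 + 12*y^2 - 72*y - 48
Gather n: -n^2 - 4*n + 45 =-n^2 - 4*n + 45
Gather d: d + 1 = d + 1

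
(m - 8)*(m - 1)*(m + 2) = m^3 - 7*m^2 - 10*m + 16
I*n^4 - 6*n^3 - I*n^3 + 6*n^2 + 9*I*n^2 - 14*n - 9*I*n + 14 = (n - 2*I)*(n + I)*(n + 7*I)*(I*n - I)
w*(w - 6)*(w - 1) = w^3 - 7*w^2 + 6*w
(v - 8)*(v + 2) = v^2 - 6*v - 16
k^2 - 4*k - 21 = (k - 7)*(k + 3)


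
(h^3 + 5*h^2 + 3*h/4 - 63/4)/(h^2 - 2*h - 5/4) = (-4*h^3 - 20*h^2 - 3*h + 63)/(-4*h^2 + 8*h + 5)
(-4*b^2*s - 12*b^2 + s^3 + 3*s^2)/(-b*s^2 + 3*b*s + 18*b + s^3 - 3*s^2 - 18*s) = (-4*b^2 + s^2)/(-b*s + 6*b + s^2 - 6*s)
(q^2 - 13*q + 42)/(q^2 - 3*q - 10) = (-q^2 + 13*q - 42)/(-q^2 + 3*q + 10)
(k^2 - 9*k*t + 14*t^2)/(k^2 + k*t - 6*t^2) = (k - 7*t)/(k + 3*t)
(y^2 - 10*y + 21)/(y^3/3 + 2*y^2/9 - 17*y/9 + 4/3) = 9*(y^2 - 10*y + 21)/(3*y^3 + 2*y^2 - 17*y + 12)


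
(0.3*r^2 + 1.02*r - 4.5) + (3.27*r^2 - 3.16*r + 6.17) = 3.57*r^2 - 2.14*r + 1.67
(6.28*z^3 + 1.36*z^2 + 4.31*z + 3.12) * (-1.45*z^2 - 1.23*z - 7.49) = -9.106*z^5 - 9.6964*z^4 - 54.9595*z^3 - 20.0117*z^2 - 36.1195*z - 23.3688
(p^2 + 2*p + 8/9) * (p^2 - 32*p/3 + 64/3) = p^4 - 26*p^3/3 + 8*p^2/9 + 896*p/27 + 512/27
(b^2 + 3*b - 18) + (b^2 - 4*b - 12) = 2*b^2 - b - 30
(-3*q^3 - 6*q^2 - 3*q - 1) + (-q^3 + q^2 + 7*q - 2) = -4*q^3 - 5*q^2 + 4*q - 3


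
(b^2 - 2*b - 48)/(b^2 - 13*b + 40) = (b + 6)/(b - 5)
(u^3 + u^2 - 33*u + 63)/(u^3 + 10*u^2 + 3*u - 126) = (u - 3)/(u + 6)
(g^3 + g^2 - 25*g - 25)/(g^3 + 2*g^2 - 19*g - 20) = (g - 5)/(g - 4)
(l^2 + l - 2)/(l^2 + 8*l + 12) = (l - 1)/(l + 6)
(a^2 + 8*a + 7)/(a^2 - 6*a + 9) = (a^2 + 8*a + 7)/(a^2 - 6*a + 9)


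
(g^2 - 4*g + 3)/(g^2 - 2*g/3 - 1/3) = 3*(g - 3)/(3*g + 1)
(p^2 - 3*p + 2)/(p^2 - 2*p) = (p - 1)/p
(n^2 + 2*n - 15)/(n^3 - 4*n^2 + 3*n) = (n + 5)/(n*(n - 1))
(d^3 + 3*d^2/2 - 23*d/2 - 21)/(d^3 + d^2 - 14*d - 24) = (d - 7/2)/(d - 4)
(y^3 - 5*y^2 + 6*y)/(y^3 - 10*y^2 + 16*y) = (y - 3)/(y - 8)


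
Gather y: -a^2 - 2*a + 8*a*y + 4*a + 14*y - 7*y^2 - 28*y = -a^2 + 2*a - 7*y^2 + y*(8*a - 14)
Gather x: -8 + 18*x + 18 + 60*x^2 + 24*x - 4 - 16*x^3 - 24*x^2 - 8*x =-16*x^3 + 36*x^2 + 34*x + 6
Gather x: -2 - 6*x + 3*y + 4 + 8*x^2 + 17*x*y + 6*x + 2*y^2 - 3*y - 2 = 8*x^2 + 17*x*y + 2*y^2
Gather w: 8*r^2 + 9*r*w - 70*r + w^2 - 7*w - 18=8*r^2 - 70*r + w^2 + w*(9*r - 7) - 18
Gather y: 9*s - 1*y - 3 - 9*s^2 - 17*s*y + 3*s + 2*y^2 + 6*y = -9*s^2 + 12*s + 2*y^2 + y*(5 - 17*s) - 3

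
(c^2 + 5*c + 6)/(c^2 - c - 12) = (c + 2)/(c - 4)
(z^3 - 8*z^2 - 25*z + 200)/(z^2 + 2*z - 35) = (z^2 - 3*z - 40)/(z + 7)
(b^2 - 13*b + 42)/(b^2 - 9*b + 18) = (b - 7)/(b - 3)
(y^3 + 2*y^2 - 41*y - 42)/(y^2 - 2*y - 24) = (y^2 + 8*y + 7)/(y + 4)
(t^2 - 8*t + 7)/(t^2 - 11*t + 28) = (t - 1)/(t - 4)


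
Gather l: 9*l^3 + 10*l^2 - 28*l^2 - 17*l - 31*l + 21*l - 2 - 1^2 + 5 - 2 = 9*l^3 - 18*l^2 - 27*l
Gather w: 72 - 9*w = 72 - 9*w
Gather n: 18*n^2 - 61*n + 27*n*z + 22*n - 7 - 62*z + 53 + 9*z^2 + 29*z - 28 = 18*n^2 + n*(27*z - 39) + 9*z^2 - 33*z + 18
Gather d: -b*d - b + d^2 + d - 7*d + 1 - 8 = -b + d^2 + d*(-b - 6) - 7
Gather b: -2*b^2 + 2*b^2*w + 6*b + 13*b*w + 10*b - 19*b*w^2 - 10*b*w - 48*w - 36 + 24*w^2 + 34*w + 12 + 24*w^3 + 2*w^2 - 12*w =b^2*(2*w - 2) + b*(-19*w^2 + 3*w + 16) + 24*w^3 + 26*w^2 - 26*w - 24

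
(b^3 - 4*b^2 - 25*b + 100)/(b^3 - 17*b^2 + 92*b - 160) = (b + 5)/(b - 8)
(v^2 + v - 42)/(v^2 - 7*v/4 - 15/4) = 4*(-v^2 - v + 42)/(-4*v^2 + 7*v + 15)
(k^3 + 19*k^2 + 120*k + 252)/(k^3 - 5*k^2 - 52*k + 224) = (k^2 + 12*k + 36)/(k^2 - 12*k + 32)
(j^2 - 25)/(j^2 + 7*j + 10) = (j - 5)/(j + 2)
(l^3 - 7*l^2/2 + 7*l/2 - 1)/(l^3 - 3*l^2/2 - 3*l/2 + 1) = (l - 1)/(l + 1)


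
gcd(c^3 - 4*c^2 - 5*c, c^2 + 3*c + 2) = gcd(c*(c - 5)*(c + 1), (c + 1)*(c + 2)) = c + 1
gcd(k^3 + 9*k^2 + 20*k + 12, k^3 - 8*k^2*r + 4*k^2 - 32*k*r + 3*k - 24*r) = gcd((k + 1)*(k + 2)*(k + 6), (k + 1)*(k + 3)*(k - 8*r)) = k + 1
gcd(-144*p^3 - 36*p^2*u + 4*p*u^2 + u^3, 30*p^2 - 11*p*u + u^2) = 6*p - u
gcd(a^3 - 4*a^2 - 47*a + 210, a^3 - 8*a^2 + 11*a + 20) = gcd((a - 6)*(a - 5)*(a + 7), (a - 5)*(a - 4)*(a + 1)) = a - 5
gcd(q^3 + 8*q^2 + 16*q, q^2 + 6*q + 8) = q + 4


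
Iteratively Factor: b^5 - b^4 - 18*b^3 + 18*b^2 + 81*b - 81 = (b - 1)*(b^4 - 18*b^2 + 81) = (b - 1)*(b + 3)*(b^3 - 3*b^2 - 9*b + 27) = (b - 1)*(b + 3)^2*(b^2 - 6*b + 9) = (b - 3)*(b - 1)*(b + 3)^2*(b - 3)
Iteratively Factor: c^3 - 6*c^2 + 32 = (c - 4)*(c^2 - 2*c - 8) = (c - 4)^2*(c + 2)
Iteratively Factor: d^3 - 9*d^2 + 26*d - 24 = (d - 4)*(d^2 - 5*d + 6) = (d - 4)*(d - 3)*(d - 2)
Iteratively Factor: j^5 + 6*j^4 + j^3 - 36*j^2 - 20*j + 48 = (j + 4)*(j^4 + 2*j^3 - 7*j^2 - 8*j + 12) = (j - 2)*(j + 4)*(j^3 + 4*j^2 + j - 6) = (j - 2)*(j + 3)*(j + 4)*(j^2 + j - 2) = (j - 2)*(j - 1)*(j + 3)*(j + 4)*(j + 2)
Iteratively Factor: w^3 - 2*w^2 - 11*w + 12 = (w - 1)*(w^2 - w - 12) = (w - 1)*(w + 3)*(w - 4)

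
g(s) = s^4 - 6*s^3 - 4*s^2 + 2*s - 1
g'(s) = 4*s^3 - 18*s^2 - 8*s + 2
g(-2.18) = 60.38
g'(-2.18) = -107.54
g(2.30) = -62.58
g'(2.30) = -62.95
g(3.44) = -145.67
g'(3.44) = -75.69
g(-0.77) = -1.82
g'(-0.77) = -4.34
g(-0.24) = -1.62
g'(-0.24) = 2.83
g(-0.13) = -1.31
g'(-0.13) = 2.73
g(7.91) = 709.83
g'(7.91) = 792.15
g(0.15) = -0.81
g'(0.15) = 0.41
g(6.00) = -133.00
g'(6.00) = 170.00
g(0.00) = -1.00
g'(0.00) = 2.00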